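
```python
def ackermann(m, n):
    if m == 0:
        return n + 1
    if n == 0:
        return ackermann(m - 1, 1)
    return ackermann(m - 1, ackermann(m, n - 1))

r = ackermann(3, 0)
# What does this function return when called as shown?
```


ackermann(3, 0)
n == 0: return ackermann(2, 1)
= ackermann(2, 1) = 5
= 5


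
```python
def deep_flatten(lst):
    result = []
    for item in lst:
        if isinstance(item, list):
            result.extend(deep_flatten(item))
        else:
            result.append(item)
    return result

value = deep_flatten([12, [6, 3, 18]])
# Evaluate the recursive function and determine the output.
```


deep_flatten([12, [6, 3, 18]])
Processing each element:
  12 is not a list -> append 12
  [6, 3, 18] is a list -> deep_flatten recursively -> [6, 3, 18]
= [12, 6, 3, 18]


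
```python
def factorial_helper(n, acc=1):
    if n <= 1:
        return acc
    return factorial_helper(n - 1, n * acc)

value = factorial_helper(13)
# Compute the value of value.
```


factorial_helper(13, 1)
= factorial_helper(12, 13 * 1) = factorial_helper(12, 13)
= factorial_helper(11, 12 * 13) = factorial_helper(11, 156)
= factorial_helper(10, 11 * 156) = factorial_helper(10, 1716)
= factorial_helper(9, 10 * 1716) = factorial_helper(9, 17160)
= factorial_helper(8, 9 * 17160) = factorial_helper(8, 154440)
= factorial_helper(7, 8 * 154440) = factorial_helper(7, 1235520)
= factorial_helper(6, 7 * 1235520) = factorial_helper(6, 8648640)
= factorial_helper(5, 6 * 8648640) = factorial_helper(5, 51891840)
= factorial_helper(4, 5 * 51891840) = factorial_helper(4, 259459200)
= factorial_helper(3, 4 * 259459200) = factorial_helper(3, 1037836800)
= factorial_helper(2, 3 * 1037836800) = factorial_helper(2, 3113510400)
= factorial_helper(1, 2 * 3113510400) = factorial_helper(1, 6227020800)
n <= 1, return acc = 6227020800


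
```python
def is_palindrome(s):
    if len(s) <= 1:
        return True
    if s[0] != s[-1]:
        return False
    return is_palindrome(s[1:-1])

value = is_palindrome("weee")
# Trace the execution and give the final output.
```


is_palindrome("weee")
"weee": s[0]='w' != s[-1]='e' -> False
= False


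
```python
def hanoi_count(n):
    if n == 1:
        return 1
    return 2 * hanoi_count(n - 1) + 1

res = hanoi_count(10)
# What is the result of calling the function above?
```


hanoi_count(10)
= 2 * hanoi_count(9) + 1
= 2 * (2 * hanoi_count(8) + 1) + 1
= 2 * (2 * (2 * hanoi_count(7) + 1) + 1) + 1
= 2 * (2 * (2 * (2 * hanoi_count(6) + 1) + 1) + 1) + 1
= 2 * (2 * (2 * (2 * (2 * hanoi_count(5) + 1) + 1) + 1) + 1) + 1
= 2 * (2 * (2 * (2 * (2 * (2 * hanoi_count(4) + 1) + 1) + 1) + 1) + 1) + 1
= 2 * (2 * (2 * (2 * (2 * (2 * (2 * hanoi_count(3) + 1) + 1) + 1) + 1) + 1) + 1) + 1
= 2 * (2 * (2 * (2 * (2 * (2 * (2 * (2 * hanoi_count(2) + 1) + 1) + 1) + 1) + 1) + 1) + 1) + 1
= 2 * (2 * (2 * (2 * (2 * (2 * (2 * (2 * (2 * hanoi_count(1) + 1) + 1) + 1) + 1) + 1) + 1) + 1) + 1) + 1
Now compute bottom-up:
hanoi_count(1) = 1
hanoi_count(2) = 2 * 1 + 1 = 3
hanoi_count(3) = 2 * 3 + 1 = 7
hanoi_count(4) = 2 * 7 + 1 = 15
hanoi_count(5) = 2 * 15 + 1 = 31
hanoi_count(6) = 2 * 31 + 1 = 63
hanoi_count(7) = 2 * 63 + 1 = 127
hanoi_count(8) = 2 * 127 + 1 = 255
hanoi_count(9) = 2 * 255 + 1 = 511
hanoi_count(10) = 2 * 511 + 1 = 1023
= 1023


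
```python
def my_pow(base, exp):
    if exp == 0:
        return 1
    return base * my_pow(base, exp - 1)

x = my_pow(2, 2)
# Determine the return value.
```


my_pow(2, 2)
= 2 * my_pow(2, 1)
= 2 * 2 * my_pow(2, 0)
= 2 * 2 * 1
= 4


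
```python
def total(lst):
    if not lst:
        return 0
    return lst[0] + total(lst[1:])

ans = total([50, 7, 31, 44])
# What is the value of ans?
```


total([50, 7, 31, 44])
= 50 + total([7, 31, 44])
= 50 + 7 + total([31, 44])
= 50 + 7 + 31 + total([44])
= 50 + 7 + 31 + 44 + total([])
= 50 + 7 + 31 + 44 + 0
= 132


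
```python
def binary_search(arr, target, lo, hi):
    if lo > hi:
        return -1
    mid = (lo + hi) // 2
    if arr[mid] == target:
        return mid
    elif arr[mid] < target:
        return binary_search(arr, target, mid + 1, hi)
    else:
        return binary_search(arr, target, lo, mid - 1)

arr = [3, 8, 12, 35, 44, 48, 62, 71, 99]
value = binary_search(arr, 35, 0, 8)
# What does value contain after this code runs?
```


binary_search(arr, 35, 0, 8)
lo=0, hi=8, mid=4, arr[mid]=44
44 > 35, search left half
lo=0, hi=3, mid=1, arr[mid]=8
8 < 35, search right half
lo=2, hi=3, mid=2, arr[mid]=12
12 < 35, search right half
lo=3, hi=3, mid=3, arr[mid]=35
arr[3] == 35, found at index 3
= 3


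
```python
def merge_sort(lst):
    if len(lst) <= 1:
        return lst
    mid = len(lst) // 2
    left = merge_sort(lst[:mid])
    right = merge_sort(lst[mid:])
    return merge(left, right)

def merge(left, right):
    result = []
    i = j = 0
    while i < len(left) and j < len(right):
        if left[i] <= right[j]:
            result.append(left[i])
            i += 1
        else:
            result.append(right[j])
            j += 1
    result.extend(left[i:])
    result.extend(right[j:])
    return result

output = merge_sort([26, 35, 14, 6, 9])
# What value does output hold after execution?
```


merge_sort([26, 35, 14, 6, 9])
Split into [26, 35] and [14, 6, 9]
Left sorted: [26, 35]
Right sorted: [6, 9, 14]
Merge [26, 35] and [6, 9, 14]
= [6, 9, 14, 26, 35]


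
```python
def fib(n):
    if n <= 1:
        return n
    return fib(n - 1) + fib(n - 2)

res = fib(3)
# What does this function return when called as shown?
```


fib(3)
= fib(2) + fib(1)
Computing bottom-up: fib(0)=0, fib(1)=1, fib(2)=1, fib(3)=2
= 2


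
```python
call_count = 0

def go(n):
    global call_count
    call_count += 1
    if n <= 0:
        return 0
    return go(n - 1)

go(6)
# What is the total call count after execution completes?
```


go(6) calls go(5) calls ... calls go(0)
Total calls: 6 + 1 (for base case) = 7


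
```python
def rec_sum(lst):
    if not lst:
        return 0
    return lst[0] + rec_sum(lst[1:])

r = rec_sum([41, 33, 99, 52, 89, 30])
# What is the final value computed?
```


rec_sum([41, 33, 99, 52, 89, 30])
= 41 + rec_sum([33, 99, 52, 89, 30])
= 41 + 33 + rec_sum([99, 52, 89, 30])
= 41 + 33 + 99 + rec_sum([52, 89, 30])
= 41 + 33 + 99 + 52 + rec_sum([89, 30])
= 41 + 33 + 99 + 52 + 89 + rec_sum([30])
= 41 + 33 + 99 + 52 + 89 + 30 + rec_sum([])
= 41 + 33 + 99 + 52 + 89 + 30 + 0
= 344


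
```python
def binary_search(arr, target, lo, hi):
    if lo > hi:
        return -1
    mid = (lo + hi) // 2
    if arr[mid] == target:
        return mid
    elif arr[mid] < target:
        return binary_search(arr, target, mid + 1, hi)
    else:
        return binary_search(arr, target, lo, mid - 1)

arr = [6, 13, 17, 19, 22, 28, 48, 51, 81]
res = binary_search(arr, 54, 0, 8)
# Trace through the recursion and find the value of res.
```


binary_search(arr, 54, 0, 8)
lo=0, hi=8, mid=4, arr[mid]=22
22 < 54, search right half
lo=5, hi=8, mid=6, arr[mid]=48
48 < 54, search right half
lo=7, hi=8, mid=7, arr[mid]=51
51 < 54, search right half
lo=8, hi=8, mid=8, arr[mid]=81
81 > 54, search left half
lo > hi, target not found, return -1
= -1


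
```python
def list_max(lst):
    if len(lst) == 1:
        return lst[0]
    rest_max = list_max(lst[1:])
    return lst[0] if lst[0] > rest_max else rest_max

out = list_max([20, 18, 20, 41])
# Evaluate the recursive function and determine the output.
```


list_max([20, 18, 20, 41])
= compare 20 with list_max([18, 20, 41])
= compare 18 with list_max([20, 41])
= compare 20 with list_max([41])
Base: list_max([41]) = 41
compare 20 with 41: max = 41
compare 18 with 41: max = 41
compare 20 with 41: max = 41
= 41


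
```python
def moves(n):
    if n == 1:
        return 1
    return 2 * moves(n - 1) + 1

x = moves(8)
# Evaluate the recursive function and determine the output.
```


moves(8)
= 2 * moves(7) + 1
= 2 * (2 * moves(6) + 1) + 1
= 2 * (2 * (2 * moves(5) + 1) + 1) + 1
= 2 * (2 * (2 * (2 * moves(4) + 1) + 1) + 1) + 1
= 2 * (2 * (2 * (2 * (2 * moves(3) + 1) + 1) + 1) + 1) + 1
= 2 * (2 * (2 * (2 * (2 * (2 * moves(2) + 1) + 1) + 1) + 1) + 1) + 1
= 2 * (2 * (2 * (2 * (2 * (2 * (2 * moves(1) + 1) + 1) + 1) + 1) + 1) + 1) + 1
Now compute bottom-up:
moves(1) = 1
moves(2) = 2 * 1 + 1 = 3
moves(3) = 2 * 3 + 1 = 7
moves(4) = 2 * 7 + 1 = 15
moves(5) = 2 * 15 + 1 = 31
moves(6) = 2 * 31 + 1 = 63
moves(7) = 2 * 63 + 1 = 127
moves(8) = 2 * 127 + 1 = 255
= 255


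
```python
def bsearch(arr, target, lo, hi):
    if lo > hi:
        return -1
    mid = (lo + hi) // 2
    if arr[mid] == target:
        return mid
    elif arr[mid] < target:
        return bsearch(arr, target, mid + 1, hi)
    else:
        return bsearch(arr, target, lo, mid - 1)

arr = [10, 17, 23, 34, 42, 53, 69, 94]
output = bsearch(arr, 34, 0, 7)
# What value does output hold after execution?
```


bsearch(arr, 34, 0, 7)
lo=0, hi=7, mid=3, arr[mid]=34
arr[3] == 34, found at index 3
= 3


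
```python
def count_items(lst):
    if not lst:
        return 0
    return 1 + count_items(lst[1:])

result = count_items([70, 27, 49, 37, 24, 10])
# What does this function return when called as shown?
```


count_items([70, 27, 49, 37, 24, 10])
= 1 + count_items([27, 49, 37, 24, 10])
= 1 + 1 + count_items([49, 37, 24, 10])
= 1 + 1 + 1 + count_items([37, 24, 10])
= 1 + 1 + 1 + 1 + count_items([24, 10])
= 1 + 1 + 1 + 1 + 1 + count_items([10])
= 1 + 1 + 1 + 1 + 1 + 1 + count_items([])
= 1 + 1 + 1 + 1 + 1 + 1 + 0
= 6


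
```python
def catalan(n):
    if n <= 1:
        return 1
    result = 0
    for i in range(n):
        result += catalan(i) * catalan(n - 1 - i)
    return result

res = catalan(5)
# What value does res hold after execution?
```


catalan(5)
= sum of catalan(i) * catalan(5-1-i) for i in 0..4
First compute sub-values bottom-up:
  catalan(0) = 1, catalan(1) = 1
  catalan(2) = 1*1 + 1*1 = 2
  catalan(3) = 1*2 + 1*1 + 2*1 = 5
  catalan(4) = 1*5 + 1*2 + 2*1 + 5*1 = 14
Now catalan(5):
  catalan(0)*catalan(4) = 1*14 = 14
  catalan(1)*catalan(3) = 1*5 = 5
  catalan(2)*catalan(2) = 2*2 = 4
  catalan(3)*catalan(1) = 5*1 = 5
  catalan(4)*catalan(0) = 14*1 = 14
= 14 + 5 + 4 + 5 + 14
= 42


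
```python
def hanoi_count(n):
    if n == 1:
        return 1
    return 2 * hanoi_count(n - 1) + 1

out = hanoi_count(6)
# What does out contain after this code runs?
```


hanoi_count(6)
= 2 * hanoi_count(5) + 1
= 2 * (2 * hanoi_count(4) + 1) + 1
= 2 * (2 * (2 * hanoi_count(3) + 1) + 1) + 1
= 2 * (2 * (2 * (2 * hanoi_count(2) + 1) + 1) + 1) + 1
= 2 * (2 * (2 * (2 * (2 * hanoi_count(1) + 1) + 1) + 1) + 1) + 1
Now compute bottom-up:
hanoi_count(1) = 1
hanoi_count(2) = 2 * 1 + 1 = 3
hanoi_count(3) = 2 * 3 + 1 = 7
hanoi_count(4) = 2 * 7 + 1 = 15
hanoi_count(5) = 2 * 15 + 1 = 31
hanoi_count(6) = 2 * 31 + 1 = 63
= 63


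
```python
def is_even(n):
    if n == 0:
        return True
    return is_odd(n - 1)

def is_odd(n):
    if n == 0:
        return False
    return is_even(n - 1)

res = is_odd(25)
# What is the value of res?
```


is_odd(25)
= is_even(24)
= is_odd(23)
= is_even(22)
= is_odd(21)
= is_even(20)
= is_odd(19)
= is_even(18)
= is_odd(17)
= is_even(16)
= is_odd(15)
= is_even(14)
= is_odd(13)
= is_even(12)
= is_odd(11)
= is_even(10)
= is_odd(9)
= is_even(8)
= is_odd(7)
= is_even(6)
= is_odd(5)
= is_even(4)
= is_odd(3)
= is_even(2)
= is_odd(1)
= is_even(0)
n == 0: return True
= True


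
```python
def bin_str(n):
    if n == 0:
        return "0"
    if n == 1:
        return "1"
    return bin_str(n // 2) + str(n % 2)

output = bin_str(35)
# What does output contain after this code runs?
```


bin_str(35)
= bin_str(17) + "1"
= bin_str(8) + "1" + "1"
= bin_str(4) + "0" + "1" + "1"
= bin_str(2) + "0" + "0" + "1" + "1"
= bin_str(1) + "0" + "0" + "0" + "1" + "1"
= "1" + "0" + "0" + "0" + "1" + "1"
= "100011"


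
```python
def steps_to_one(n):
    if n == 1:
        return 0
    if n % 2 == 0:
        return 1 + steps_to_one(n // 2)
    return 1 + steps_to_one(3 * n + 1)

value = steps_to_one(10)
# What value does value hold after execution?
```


steps_to_one(10)
10 is even -> steps_to_one(5)
5 is odd -> 3*5+1 = 16 -> steps_to_one(16)
16 is even -> steps_to_one(8)
8 is even -> steps_to_one(4)
4 is even -> steps_to_one(2)
2 is even -> steps_to_one(1)
Reached 1 after 6 steps
= 6


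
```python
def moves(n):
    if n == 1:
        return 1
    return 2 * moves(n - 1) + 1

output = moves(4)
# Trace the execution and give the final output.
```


moves(4)
= 2 * moves(3) + 1
= 2 * (2 * moves(2) + 1) + 1
= 2 * (2 * (2 * moves(1) + 1) + 1) + 1
Now compute bottom-up:
moves(1) = 1
moves(2) = 2 * 1 + 1 = 3
moves(3) = 2 * 3 + 1 = 7
moves(4) = 2 * 7 + 1 = 15
= 15


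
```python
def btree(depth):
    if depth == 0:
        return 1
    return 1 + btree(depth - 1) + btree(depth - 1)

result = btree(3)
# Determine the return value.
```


btree(3)
= 1 + btree(2) + btree(2)
= 1 + 2 * btree(2)
btree(k) = 2^(k+1) - 1
btree(0) = 1
btree(1) = 3
btree(2) = 7
btree(3) = 15
btree(3) = 2^4 - 1 = 15


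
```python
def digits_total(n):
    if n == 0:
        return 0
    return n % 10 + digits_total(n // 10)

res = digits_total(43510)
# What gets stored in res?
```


digits_total(43510)
= 0 + digits_total(4351)
= 0 + 1 + digits_total(435)
= 0 + 1 + 5 + digits_total(43)
= 0 + 1 + 5 + 3 + digits_total(4)
= 0 + 1 + 5 + 3 + 4 + digits_total(0)
= 0 + 1 + 5 + 3 + 4 + 0
= 13


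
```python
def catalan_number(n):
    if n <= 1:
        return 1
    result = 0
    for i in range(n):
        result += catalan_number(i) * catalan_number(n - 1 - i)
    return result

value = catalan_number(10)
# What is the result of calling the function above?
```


catalan_number(10)
= sum of catalan_number(i) * catalan_number(10-1-i) for i in 0..9
First compute sub-values bottom-up:
  catalan_number(0) = 1, catalan_number(1) = 1
  catalan_number(2) = 1*1 + 1*1 = 2
  catalan_number(3) = 1*2 + 1*1 + 2*1 = 5
  catalan_number(4) = 1*5 + 1*2 + 2*1 + 5*1 = 14
  catalan_number(5) = 1*14 + 1*5 + 2*2 + 5*1 + 14*1 = 42
  catalan_number(6) = 1*42 + 1*14 + 2*5 + 5*2 + 14*1 + 42*1 = 132
  catalan_number(7) = 1*132 + 1*42 + 2*14 + 5*5 + 14*2 + 42*1 + 132*1 = 429
  catalan_number(8) = 1*429 + 1*132 + 2*42 + 5*14 + 14*5 + 42*2 + 132*1 + 429*1 = 1430
  catalan_number(9) = 1*1430 + 1*429 + 2*132 + 5*42 + 14*14 + 42*5 + 132*2 + 429*1 + 1430*1 = 4862
Now catalan_number(10):
  catalan_number(0)*catalan_number(9) = 1*4862 = 4862
  catalan_number(1)*catalan_number(8) = 1*1430 = 1430
  catalan_number(2)*catalan_number(7) = 2*429 = 858
  catalan_number(3)*catalan_number(6) = 5*132 = 660
  catalan_number(4)*catalan_number(5) = 14*42 = 588
  catalan_number(5)*catalan_number(4) = 42*14 = 588
  catalan_number(6)*catalan_number(3) = 132*5 = 660
  catalan_number(7)*catalan_number(2) = 429*2 = 858
  catalan_number(8)*catalan_number(1) = 1430*1 = 1430
  catalan_number(9)*catalan_number(0) = 4862*1 = 4862
= 4862 + 1430 + 858 + 660 + 588 + 588 + 660 + 858 + 1430 + 4862
= 16796


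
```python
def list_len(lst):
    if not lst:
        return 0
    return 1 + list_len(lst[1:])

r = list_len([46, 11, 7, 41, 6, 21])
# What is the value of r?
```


list_len([46, 11, 7, 41, 6, 21])
= 1 + list_len([11, 7, 41, 6, 21])
= 1 + 1 + list_len([7, 41, 6, 21])
= 1 + 1 + 1 + list_len([41, 6, 21])
= 1 + 1 + 1 + 1 + list_len([6, 21])
= 1 + 1 + 1 + 1 + 1 + list_len([21])
= 1 + 1 + 1 + 1 + 1 + 1 + list_len([])
= 1 + 1 + 1 + 1 + 1 + 1 + 0
= 6


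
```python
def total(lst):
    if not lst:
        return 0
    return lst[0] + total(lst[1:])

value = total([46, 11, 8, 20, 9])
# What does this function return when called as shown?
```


total([46, 11, 8, 20, 9])
= 46 + total([11, 8, 20, 9])
= 46 + 11 + total([8, 20, 9])
= 46 + 11 + 8 + total([20, 9])
= 46 + 11 + 8 + 20 + total([9])
= 46 + 11 + 8 + 20 + 9 + total([])
= 46 + 11 + 8 + 20 + 9 + 0
= 94


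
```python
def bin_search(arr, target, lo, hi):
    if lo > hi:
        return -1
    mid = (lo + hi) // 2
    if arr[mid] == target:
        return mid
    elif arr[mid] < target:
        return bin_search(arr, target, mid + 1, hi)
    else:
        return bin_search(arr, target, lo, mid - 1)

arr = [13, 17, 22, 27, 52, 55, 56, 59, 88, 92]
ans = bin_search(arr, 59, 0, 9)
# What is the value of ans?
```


bin_search(arr, 59, 0, 9)
lo=0, hi=9, mid=4, arr[mid]=52
52 < 59, search right half
lo=5, hi=9, mid=7, arr[mid]=59
arr[7] == 59, found at index 7
= 7


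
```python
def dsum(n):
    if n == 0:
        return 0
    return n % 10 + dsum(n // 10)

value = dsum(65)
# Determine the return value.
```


dsum(65)
= 5 + dsum(6)
= 5 + 6 + dsum(0)
= 5 + 6 + 0
= 11


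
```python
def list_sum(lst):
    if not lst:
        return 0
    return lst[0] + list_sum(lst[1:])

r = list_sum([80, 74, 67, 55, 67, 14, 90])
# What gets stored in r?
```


list_sum([80, 74, 67, 55, 67, 14, 90])
= 80 + list_sum([74, 67, 55, 67, 14, 90])
= 80 + 74 + list_sum([67, 55, 67, 14, 90])
= 80 + 74 + 67 + list_sum([55, 67, 14, 90])
= 80 + 74 + 67 + 55 + list_sum([67, 14, 90])
= 80 + 74 + 67 + 55 + 67 + list_sum([14, 90])
= 80 + 74 + 67 + 55 + 67 + 14 + list_sum([90])
= 80 + 74 + 67 + 55 + 67 + 14 + 90 + list_sum([])
= 80 + 74 + 67 + 55 + 67 + 14 + 90 + 0
= 447


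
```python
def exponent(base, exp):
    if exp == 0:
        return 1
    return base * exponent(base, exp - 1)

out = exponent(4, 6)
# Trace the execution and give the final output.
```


exponent(4, 6)
= 4 * exponent(4, 5)
= 4 * 4 * exponent(4, 4)
= 4 * 4 * 4 * exponent(4, 3)
= 4 * 4 * 4 * 4 * exponent(4, 2)
= 4 * 4 * 4 * 4 * 4 * exponent(4, 1)
= 4 * 4 * 4 * 4 * 4 * 4 * exponent(4, 0)
= 4 * 4 * 4 * 4 * 4 * 4 * 1
= 4096


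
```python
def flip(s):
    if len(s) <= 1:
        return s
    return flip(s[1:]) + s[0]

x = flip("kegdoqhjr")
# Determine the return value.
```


flip("kegdoqhjr")
= flip("egdoqhjr") + "k"
= flip("gdoqhjr") + "e" + "k"
= flip("doqhjr") + "g" + "e" + "k"
= flip("oqhjr") + "d" + "g" + "e" + "k"
= flip("qhjr") + "o" + "d" + "g" + "e" + "k"
= flip("hjr") + "q" + "o" + "d" + "g" + "e" + "k"
= flip("jr") + "h" + "q" + "o" + "d" + "g" + "e" + "k"
= flip("r") + "j" + "h" + "q" + "o" + "d" + "g" + "e" + "k"
= "r" + "j" + "h" + "q" + "o" + "d" + "g" + "e" + "k"
= "rjhqodgek"


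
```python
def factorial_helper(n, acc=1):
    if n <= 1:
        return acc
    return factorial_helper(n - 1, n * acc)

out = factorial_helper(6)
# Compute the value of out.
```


factorial_helper(6, 1)
= factorial_helper(5, 6 * 1) = factorial_helper(5, 6)
= factorial_helper(4, 5 * 6) = factorial_helper(4, 30)
= factorial_helper(3, 4 * 30) = factorial_helper(3, 120)
= factorial_helper(2, 3 * 120) = factorial_helper(2, 360)
= factorial_helper(1, 2 * 360) = factorial_helper(1, 720)
n <= 1, return acc = 720


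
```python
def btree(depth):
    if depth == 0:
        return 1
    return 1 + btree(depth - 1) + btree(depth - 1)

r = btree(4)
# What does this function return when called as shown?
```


btree(4)
= 1 + btree(3) + btree(3)
= 1 + 2 * btree(3)
btree(k) = 2^(k+1) - 1
btree(0) = 1
btree(1) = 3
btree(2) = 7
btree(3) = 15
btree(4) = 31
btree(4) = 2^5 - 1 = 31


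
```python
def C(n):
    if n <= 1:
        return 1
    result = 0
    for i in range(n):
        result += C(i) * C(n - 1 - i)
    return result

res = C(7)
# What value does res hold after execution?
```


C(7)
= sum of C(i) * C(7-1-i) for i in 0..6
First compute sub-values bottom-up:
  C(0) = 1, C(1) = 1
  C(2) = 1*1 + 1*1 = 2
  C(3) = 1*2 + 1*1 + 2*1 = 5
  C(4) = 1*5 + 1*2 + 2*1 + 5*1 = 14
  C(5) = 1*14 + 1*5 + 2*2 + 5*1 + 14*1 = 42
  C(6) = 1*42 + 1*14 + 2*5 + 5*2 + 14*1 + 42*1 = 132
Now C(7):
  C(0)*C(6) = 1*132 = 132
  C(1)*C(5) = 1*42 = 42
  C(2)*C(4) = 2*14 = 28
  C(3)*C(3) = 5*5 = 25
  C(4)*C(2) = 14*2 = 28
  C(5)*C(1) = 42*1 = 42
  C(6)*C(0) = 132*1 = 132
= 132 + 42 + 28 + 25 + 28 + 42 + 132
= 429


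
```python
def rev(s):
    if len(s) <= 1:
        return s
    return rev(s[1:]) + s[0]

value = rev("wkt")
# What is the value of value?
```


rev("wkt")
= rev("kt") + "w"
= rev("t") + "k" + "w"
= "t" + "k" + "w"
= "tkw"


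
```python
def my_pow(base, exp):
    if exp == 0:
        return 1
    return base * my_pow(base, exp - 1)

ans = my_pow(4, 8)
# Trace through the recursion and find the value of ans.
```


my_pow(4, 8)
= 4 * my_pow(4, 7)
= 4 * 4 * my_pow(4, 6)
= 4 * 4 * 4 * my_pow(4, 5)
= 4 * 4 * 4 * 4 * my_pow(4, 4)
= 4 * 4 * 4 * 4 * 4 * my_pow(4, 3)
= 4 * 4 * 4 * 4 * 4 * 4 * my_pow(4, 2)
= 4 * 4 * 4 * 4 * 4 * 4 * 4 * my_pow(4, 1)
= 4 * 4 * 4 * 4 * 4 * 4 * 4 * 4 * my_pow(4, 0)
= 4 * 4 * 4 * 4 * 4 * 4 * 4 * 4 * 1
= 65536


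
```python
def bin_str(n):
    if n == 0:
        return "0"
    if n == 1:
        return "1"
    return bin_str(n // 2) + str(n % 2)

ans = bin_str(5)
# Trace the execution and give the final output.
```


bin_str(5)
= bin_str(2) + "1"
= bin_str(1) + "0" + "1"
= "1" + "0" + "1"
= "101"


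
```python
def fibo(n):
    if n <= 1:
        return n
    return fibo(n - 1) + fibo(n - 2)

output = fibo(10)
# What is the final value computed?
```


fibo(10)
= fibo(9) + fibo(8)
= (fibo(8) + fibo(7)) + fibo(8)
Computing bottom-up: fibo(0)=0, fibo(1)=1, fibo(2)=1, fibo(3)=2, fibo(4)=3, fibo(5)=5, fibo(6)=8, fibo(7)=13, fibo(8)=21, fibo(9)=34, fibo(10)=55
= 55


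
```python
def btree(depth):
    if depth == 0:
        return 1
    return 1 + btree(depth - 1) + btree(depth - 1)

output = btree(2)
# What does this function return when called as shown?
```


btree(2)
= 1 + btree(1) + btree(1)
= 1 + 2 * btree(1)
btree(k) = 2^(k+1) - 1
btree(0) = 1
btree(1) = 3
btree(2) = 7
btree(2) = 2^3 - 1 = 7


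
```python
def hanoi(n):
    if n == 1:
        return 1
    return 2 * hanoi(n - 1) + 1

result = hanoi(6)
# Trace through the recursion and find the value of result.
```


hanoi(6)
= 2 * hanoi(5) + 1
= 2 * (2 * hanoi(4) + 1) + 1
= 2 * (2 * (2 * hanoi(3) + 1) + 1) + 1
= 2 * (2 * (2 * (2 * hanoi(2) + 1) + 1) + 1) + 1
= 2 * (2 * (2 * (2 * (2 * hanoi(1) + 1) + 1) + 1) + 1) + 1
Now compute bottom-up:
hanoi(1) = 1
hanoi(2) = 2 * 1 + 1 = 3
hanoi(3) = 2 * 3 + 1 = 7
hanoi(4) = 2 * 7 + 1 = 15
hanoi(5) = 2 * 15 + 1 = 31
hanoi(6) = 2 * 31 + 1 = 63
= 63


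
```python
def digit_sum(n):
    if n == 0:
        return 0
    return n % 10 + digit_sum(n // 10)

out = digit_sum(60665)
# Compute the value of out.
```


digit_sum(60665)
= 5 + digit_sum(6066)
= 5 + 6 + digit_sum(606)
= 5 + 6 + 6 + digit_sum(60)
= 5 + 6 + 6 + 0 + digit_sum(6)
= 5 + 6 + 6 + 0 + 6 + digit_sum(0)
= 5 + 6 + 6 + 0 + 6 + 0
= 23


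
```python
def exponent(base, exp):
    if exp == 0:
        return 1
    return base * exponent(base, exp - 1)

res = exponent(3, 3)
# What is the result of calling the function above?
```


exponent(3, 3)
= 3 * exponent(3, 2)
= 3 * 3 * exponent(3, 1)
= 3 * 3 * 3 * exponent(3, 0)
= 3 * 3 * 3 * 1
= 27


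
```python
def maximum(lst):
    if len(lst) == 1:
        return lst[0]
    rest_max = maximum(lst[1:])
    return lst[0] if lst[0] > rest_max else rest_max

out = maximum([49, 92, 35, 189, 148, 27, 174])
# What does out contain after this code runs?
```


maximum([49, 92, 35, 189, 148, 27, 174])
= compare 49 with maximum([92, 35, 189, 148, 27, 174])
= compare 92 with maximum([35, 189, 148, 27, 174])
= compare 35 with maximum([189, 148, 27, 174])
= compare 189 with maximum([148, 27, 174])
= compare 148 with maximum([27, 174])
= compare 27 with maximum([174])
Base: maximum([174]) = 174
compare 27 with 174: max = 174
compare 148 with 174: max = 174
compare 189 with 174: max = 189
compare 35 with 189: max = 189
compare 92 with 189: max = 189
compare 49 with 189: max = 189
= 189


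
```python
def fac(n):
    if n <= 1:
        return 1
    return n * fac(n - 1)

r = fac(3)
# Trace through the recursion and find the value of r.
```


fac(3)
= 3 * fac(2)
= 3 * 2 * fac(1)
= 3 * 2 * 1
= 6


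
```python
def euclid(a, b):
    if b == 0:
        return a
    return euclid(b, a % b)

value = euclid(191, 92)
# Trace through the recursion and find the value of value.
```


euclid(191, 92)
= euclid(92, 191 % 92) = euclid(92, 7)
= euclid(7, 92 % 7) = euclid(7, 1)
= euclid(1, 7 % 1) = euclid(1, 0)
b == 0, return a = 1


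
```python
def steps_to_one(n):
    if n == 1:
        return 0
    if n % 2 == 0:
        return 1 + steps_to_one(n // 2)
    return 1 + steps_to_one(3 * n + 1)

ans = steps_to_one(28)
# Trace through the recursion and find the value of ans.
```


steps_to_one(28)
28 is even -> steps_to_one(14)
14 is even -> steps_to_one(7)
7 is odd -> 3*7+1 = 22 -> steps_to_one(22)
22 is even -> steps_to_one(11)
11 is odd -> 3*11+1 = 34 -> steps_to_one(34)
34 is even -> steps_to_one(17)
17 is odd -> 3*17+1 = 52 -> steps_to_one(52)
52 is even -> steps_to_one(26)
26 is even -> steps_to_one(13)
13 is odd -> 3*13+1 = 40 -> steps_to_one(40)
40 is even -> steps_to_one(20)
20 is even -> steps_to_one(10)
10 is even -> steps_to_one(5)
5 is odd -> 3*5+1 = 16 -> steps_to_one(16)
16 is even -> steps_to_one(8)
8 is even -> steps_to_one(4)
4 is even -> steps_to_one(2)
2 is even -> steps_to_one(1)
Reached 1 after 18 steps
= 18


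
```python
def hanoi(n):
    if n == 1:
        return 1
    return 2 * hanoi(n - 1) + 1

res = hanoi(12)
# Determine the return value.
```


hanoi(12)
= 2 * hanoi(11) + 1
= 2 * (2 * hanoi(10) + 1) + 1
= 2 * (2 * (2 * hanoi(9) + 1) + 1) + 1
= 2 * (2 * (2 * (2 * hanoi(8) + 1) + 1) + 1) + 1
= 2 * (2 * (2 * (2 * (2 * hanoi(7) + 1) + 1) + 1) + 1) + 1
= 2 * (2 * (2 * (2 * (2 * (2 * hanoi(6) + 1) + 1) + 1) + 1) + 1) + 1
= 2 * (2 * (2 * (2 * (2 * (2 * (2 * hanoi(5) + 1) + 1) + 1) + 1) + 1) + 1) + 1
= 2 * (2 * (2 * (2 * (2 * (2 * (2 * (2 * hanoi(4) + 1) + 1) + 1) + 1) + 1) + 1) + 1) + 1
= 2 * (2 * (2 * (2 * (2 * (2 * (2 * (2 * (2 * hanoi(3) + 1) + 1) + 1) + 1) + 1) + 1) + 1) + 1) + 1
= 2 * (2 * (2 * (2 * (2 * (2 * (2 * (2 * (2 * (2 * hanoi(2) + 1) + 1) + 1) + 1) + 1) + 1) + 1) + 1) + 1) + 1
= 2 * (2 * (2 * (2 * (2 * (2 * (2 * (2 * (2 * (2 * (2 * hanoi(1) + 1) + 1) + 1) + 1) + 1) + 1) + 1) + 1) + 1) + 1) + 1
Now compute bottom-up:
hanoi(1) = 1
hanoi(2) = 2 * 1 + 1 = 3
hanoi(3) = 2 * 3 + 1 = 7
hanoi(4) = 2 * 7 + 1 = 15
hanoi(5) = 2 * 15 + 1 = 31
hanoi(6) = 2 * 31 + 1 = 63
hanoi(7) = 2 * 63 + 1 = 127
hanoi(8) = 2 * 127 + 1 = 255
hanoi(9) = 2 * 255 + 1 = 511
hanoi(10) = 2 * 511 + 1 = 1023
hanoi(11) = 2 * 1023 + 1 = 2047
hanoi(12) = 2 * 2047 + 1 = 4095
= 4095


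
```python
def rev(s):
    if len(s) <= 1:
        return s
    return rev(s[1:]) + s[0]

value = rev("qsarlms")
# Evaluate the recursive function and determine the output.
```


rev("qsarlms")
= rev("sarlms") + "q"
= rev("arlms") + "s" + "q"
= rev("rlms") + "a" + "s" + "q"
= rev("lms") + "r" + "a" + "s" + "q"
= rev("ms") + "l" + "r" + "a" + "s" + "q"
= rev("s") + "m" + "l" + "r" + "a" + "s" + "q"
= "s" + "m" + "l" + "r" + "a" + "s" + "q"
= "smlrasq"


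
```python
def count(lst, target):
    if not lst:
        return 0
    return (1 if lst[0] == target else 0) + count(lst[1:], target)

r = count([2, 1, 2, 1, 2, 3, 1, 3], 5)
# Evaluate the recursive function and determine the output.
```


count([2, 1, 2, 1, 2, 3, 1, 3], 5)
lst[0]=2 != 5: 0 + count([1, 2, 1, 2, 3, 1, 3], 5)
lst[0]=1 != 5: 0 + count([2, 1, 2, 3, 1, 3], 5)
lst[0]=2 != 5: 0 + count([1, 2, 3, 1, 3], 5)
lst[0]=1 != 5: 0 + count([2, 3, 1, 3], 5)
lst[0]=2 != 5: 0 + count([3, 1, 3], 5)
lst[0]=3 != 5: 0 + count([1, 3], 5)
lst[0]=1 != 5: 0 + count([3], 5)
lst[0]=3 != 5: 0 + count([], 5)
= 0


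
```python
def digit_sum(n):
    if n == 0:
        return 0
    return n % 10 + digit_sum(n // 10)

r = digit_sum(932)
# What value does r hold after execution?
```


digit_sum(932)
= 2 + digit_sum(93)
= 2 + 3 + digit_sum(9)
= 2 + 3 + 9 + digit_sum(0)
= 2 + 3 + 9 + 0
= 14


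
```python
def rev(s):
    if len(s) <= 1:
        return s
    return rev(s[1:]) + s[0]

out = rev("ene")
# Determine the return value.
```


rev("ene")
= rev("ne") + "e"
= rev("e") + "n" + "e"
= "e" + "n" + "e"
= "ene"


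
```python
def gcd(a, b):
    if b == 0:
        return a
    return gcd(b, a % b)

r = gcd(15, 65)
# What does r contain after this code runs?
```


gcd(15, 65)
= gcd(65, 15 % 65) = gcd(65, 15)
= gcd(15, 65 % 15) = gcd(15, 5)
= gcd(5, 15 % 5) = gcd(5, 0)
b == 0, return a = 5


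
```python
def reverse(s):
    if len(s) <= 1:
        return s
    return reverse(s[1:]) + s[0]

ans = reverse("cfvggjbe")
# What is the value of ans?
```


reverse("cfvggjbe")
= reverse("fvggjbe") + "c"
= reverse("vggjbe") + "f" + "c"
= reverse("ggjbe") + "v" + "f" + "c"
= reverse("gjbe") + "g" + "v" + "f" + "c"
= reverse("jbe") + "g" + "g" + "v" + "f" + "c"
= reverse("be") + "j" + "g" + "g" + "v" + "f" + "c"
= reverse("e") + "b" + "j" + "g" + "g" + "v" + "f" + "c"
= "e" + "b" + "j" + "g" + "g" + "v" + "f" + "c"
= "ebjggvfc"


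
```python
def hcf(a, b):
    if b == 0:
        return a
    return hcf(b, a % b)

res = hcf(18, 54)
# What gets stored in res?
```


hcf(18, 54)
= hcf(54, 18 % 54) = hcf(54, 18)
= hcf(18, 54 % 18) = hcf(18, 0)
b == 0, return a = 18


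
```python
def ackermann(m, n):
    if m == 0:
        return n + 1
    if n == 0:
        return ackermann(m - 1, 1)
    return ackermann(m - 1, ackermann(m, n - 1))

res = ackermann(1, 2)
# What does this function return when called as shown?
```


ackermann(1, 2)
= ackermann(0, ackermann(1, 1))
First compute ackermann(1, 1) = 3
= ackermann(0, 3)
= 4


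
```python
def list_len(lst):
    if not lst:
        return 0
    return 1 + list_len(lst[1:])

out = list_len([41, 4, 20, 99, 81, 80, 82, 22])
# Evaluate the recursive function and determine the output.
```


list_len([41, 4, 20, 99, 81, 80, 82, 22])
= 1 + list_len([4, 20, 99, 81, 80, 82, 22])
= 1 + 1 + list_len([20, 99, 81, 80, 82, 22])
= 1 + 1 + 1 + list_len([99, 81, 80, 82, 22])
= 1 + 1 + 1 + 1 + list_len([81, 80, 82, 22])
= 1 + 1 + 1 + 1 + 1 + list_len([80, 82, 22])
= 1 + 1 + 1 + 1 + 1 + 1 + list_len([82, 22])
= 1 + 1 + 1 + 1 + 1 + 1 + 1 + list_len([22])
= 1 + 1 + 1 + 1 + 1 + 1 + 1 + 1 + list_len([])
= 1 + 1 + 1 + 1 + 1 + 1 + 1 + 1 + 0
= 8


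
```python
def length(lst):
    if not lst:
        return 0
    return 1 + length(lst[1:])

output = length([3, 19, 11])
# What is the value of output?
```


length([3, 19, 11])
= 1 + length([19, 11])
= 1 + 1 + length([11])
= 1 + 1 + 1 + length([])
= 1 + 1 + 1 + 0
= 3


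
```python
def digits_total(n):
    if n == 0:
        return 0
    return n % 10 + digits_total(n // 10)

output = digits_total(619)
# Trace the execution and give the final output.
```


digits_total(619)
= 9 + digits_total(61)
= 9 + 1 + digits_total(6)
= 9 + 1 + 6 + digits_total(0)
= 9 + 1 + 6 + 0
= 16


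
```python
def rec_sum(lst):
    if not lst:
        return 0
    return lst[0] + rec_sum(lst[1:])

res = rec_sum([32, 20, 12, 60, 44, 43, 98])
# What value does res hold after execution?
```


rec_sum([32, 20, 12, 60, 44, 43, 98])
= 32 + rec_sum([20, 12, 60, 44, 43, 98])
= 32 + 20 + rec_sum([12, 60, 44, 43, 98])
= 32 + 20 + 12 + rec_sum([60, 44, 43, 98])
= 32 + 20 + 12 + 60 + rec_sum([44, 43, 98])
= 32 + 20 + 12 + 60 + 44 + rec_sum([43, 98])
= 32 + 20 + 12 + 60 + 44 + 43 + rec_sum([98])
= 32 + 20 + 12 + 60 + 44 + 43 + 98 + rec_sum([])
= 32 + 20 + 12 + 60 + 44 + 43 + 98 + 0
= 309


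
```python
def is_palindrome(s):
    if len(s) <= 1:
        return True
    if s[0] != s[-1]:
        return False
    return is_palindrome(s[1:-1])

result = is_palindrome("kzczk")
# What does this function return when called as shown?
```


is_palindrome("kzczk")
"kzczk": s[0]='k' == s[-1]='k' -> is_palindrome("zcz")
"zcz": s[0]='z' == s[-1]='z' -> is_palindrome("c")
"c": len <= 1 -> True
= True


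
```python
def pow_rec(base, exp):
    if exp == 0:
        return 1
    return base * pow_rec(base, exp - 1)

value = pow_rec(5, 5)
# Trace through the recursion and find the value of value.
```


pow_rec(5, 5)
= 5 * pow_rec(5, 4)
= 5 * 5 * pow_rec(5, 3)
= 5 * 5 * 5 * pow_rec(5, 2)
= 5 * 5 * 5 * 5 * pow_rec(5, 1)
= 5 * 5 * 5 * 5 * 5 * pow_rec(5, 0)
= 5 * 5 * 5 * 5 * 5 * 1
= 3125


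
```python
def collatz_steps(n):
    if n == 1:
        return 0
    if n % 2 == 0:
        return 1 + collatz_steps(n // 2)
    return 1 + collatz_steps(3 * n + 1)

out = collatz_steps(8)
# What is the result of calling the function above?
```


collatz_steps(8)
8 is even -> collatz_steps(4)
4 is even -> collatz_steps(2)
2 is even -> collatz_steps(1)
Reached 1 after 3 steps
= 3


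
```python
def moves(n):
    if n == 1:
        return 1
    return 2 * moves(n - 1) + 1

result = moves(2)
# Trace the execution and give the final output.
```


moves(2)
= 2 * moves(1) + 1
Now compute bottom-up:
moves(1) = 1
moves(2) = 2 * 1 + 1 = 3
= 3


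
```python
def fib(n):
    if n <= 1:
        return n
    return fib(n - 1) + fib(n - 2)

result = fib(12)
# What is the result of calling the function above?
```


fib(12)
= fib(11) + fib(10)
= (fib(10) + fib(9)) + fib(10)
Computing bottom-up: fib(0)=0, fib(1)=1, fib(2)=1, fib(3)=2, fib(4)=3, fib(5)=5, fib(6)=8, fib(7)=13, fib(8)=21, fib(9)=34, fib(10)=55, fib(11)=89, fib(12)=144
= 144


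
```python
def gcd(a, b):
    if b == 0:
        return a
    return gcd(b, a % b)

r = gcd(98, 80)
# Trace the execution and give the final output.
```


gcd(98, 80)
= gcd(80, 98 % 80) = gcd(80, 18)
= gcd(18, 80 % 18) = gcd(18, 8)
= gcd(8, 18 % 8) = gcd(8, 2)
= gcd(2, 8 % 2) = gcd(2, 0)
b == 0, return a = 2


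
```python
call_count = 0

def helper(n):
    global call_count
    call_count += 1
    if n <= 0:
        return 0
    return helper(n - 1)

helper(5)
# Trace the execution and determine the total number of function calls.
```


helper(5) calls helper(4) calls ... calls helper(0)
Total calls: 5 + 1 (for base case) = 6


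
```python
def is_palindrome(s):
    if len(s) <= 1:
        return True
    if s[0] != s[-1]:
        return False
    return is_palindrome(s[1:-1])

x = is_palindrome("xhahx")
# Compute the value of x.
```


is_palindrome("xhahx")
"xhahx": s[0]='x' == s[-1]='x' -> is_palindrome("hah")
"hah": s[0]='h' == s[-1]='h' -> is_palindrome("a")
"a": len <= 1 -> True
= True


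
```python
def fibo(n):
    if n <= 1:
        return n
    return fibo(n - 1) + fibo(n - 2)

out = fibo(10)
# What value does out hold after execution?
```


fibo(10)
= fibo(9) + fibo(8)
= (fibo(8) + fibo(7)) + fibo(8)
Computing bottom-up: fibo(0)=0, fibo(1)=1, fibo(2)=1, fibo(3)=2, fibo(4)=3, fibo(5)=5, fibo(6)=8, fibo(7)=13, fibo(8)=21, fibo(9)=34, fibo(10)=55
= 55


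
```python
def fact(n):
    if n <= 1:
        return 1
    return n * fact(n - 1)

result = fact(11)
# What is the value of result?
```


fact(11)
= 11 * fact(10)
= 11 * 10 * fact(9)
= 11 * 10 * 9 * fact(8)
= 11 * 10 * 9 * 8 * fact(7)
= 11 * 10 * 9 * 8 * 7 * fact(6)
= 11 * 10 * 9 * 8 * 7 * 6 * fact(5)
= 11 * 10 * 9 * 8 * 7 * 6 * 5 * fact(4)
= 11 * 10 * 9 * 8 * 7 * 6 * 5 * 4 * fact(3)
= 11 * 10 * 9 * 8 * 7 * 6 * 5 * 4 * 3 * fact(2)
= 11 * 10 * 9 * 8 * 7 * 6 * 5 * 4 * 3 * 2 * fact(1)
= 11 * 10 * 9 * 8 * 7 * 6 * 5 * 4 * 3 * 2 * 1
= 39916800


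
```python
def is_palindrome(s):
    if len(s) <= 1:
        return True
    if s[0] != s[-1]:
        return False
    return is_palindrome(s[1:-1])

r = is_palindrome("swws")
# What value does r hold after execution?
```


is_palindrome("swws")
"swws": s[0]='s' == s[-1]='s' -> is_palindrome("ww")
"ww": s[0]='w' == s[-1]='w' -> is_palindrome("")
"": len <= 1 -> True
= True


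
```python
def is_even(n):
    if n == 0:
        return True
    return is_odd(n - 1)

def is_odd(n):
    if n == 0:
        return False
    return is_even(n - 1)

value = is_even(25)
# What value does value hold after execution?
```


is_even(25)
= is_odd(24)
= is_even(23)
= is_odd(22)
= is_even(21)
= is_odd(20)
= is_even(19)
= is_odd(18)
= is_even(17)
= is_odd(16)
= is_even(15)
= is_odd(14)
= is_even(13)
= is_odd(12)
= is_even(11)
= is_odd(10)
= is_even(9)
= is_odd(8)
= is_even(7)
= is_odd(6)
= is_even(5)
= is_odd(4)
= is_even(3)
= is_odd(2)
= is_even(1)
= is_odd(0)
n == 0: return False
= False


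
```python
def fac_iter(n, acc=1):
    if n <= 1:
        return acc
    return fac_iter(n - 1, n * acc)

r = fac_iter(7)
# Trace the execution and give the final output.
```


fac_iter(7, 1)
= fac_iter(6, 7 * 1) = fac_iter(6, 7)
= fac_iter(5, 6 * 7) = fac_iter(5, 42)
= fac_iter(4, 5 * 42) = fac_iter(4, 210)
= fac_iter(3, 4 * 210) = fac_iter(3, 840)
= fac_iter(2, 3 * 840) = fac_iter(2, 2520)
= fac_iter(1, 2 * 2520) = fac_iter(1, 5040)
n <= 1, return acc = 5040


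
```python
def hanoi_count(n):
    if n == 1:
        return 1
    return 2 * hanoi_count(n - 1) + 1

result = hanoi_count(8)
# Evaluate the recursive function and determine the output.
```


hanoi_count(8)
= 2 * hanoi_count(7) + 1
= 2 * (2 * hanoi_count(6) + 1) + 1
= 2 * (2 * (2 * hanoi_count(5) + 1) + 1) + 1
= 2 * (2 * (2 * (2 * hanoi_count(4) + 1) + 1) + 1) + 1
= 2 * (2 * (2 * (2 * (2 * hanoi_count(3) + 1) + 1) + 1) + 1) + 1
= 2 * (2 * (2 * (2 * (2 * (2 * hanoi_count(2) + 1) + 1) + 1) + 1) + 1) + 1
= 2 * (2 * (2 * (2 * (2 * (2 * (2 * hanoi_count(1) + 1) + 1) + 1) + 1) + 1) + 1) + 1
Now compute bottom-up:
hanoi_count(1) = 1
hanoi_count(2) = 2 * 1 + 1 = 3
hanoi_count(3) = 2 * 3 + 1 = 7
hanoi_count(4) = 2 * 7 + 1 = 15
hanoi_count(5) = 2 * 15 + 1 = 31
hanoi_count(6) = 2 * 31 + 1 = 63
hanoi_count(7) = 2 * 63 + 1 = 127
hanoi_count(8) = 2 * 127 + 1 = 255
= 255


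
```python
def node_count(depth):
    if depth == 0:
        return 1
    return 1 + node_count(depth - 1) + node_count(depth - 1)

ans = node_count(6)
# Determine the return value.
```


node_count(6)
= 1 + node_count(5) + node_count(5)
= 1 + 2 * node_count(5)
node_count(k) = 2^(k+1) - 1
node_count(0) = 1
node_count(1) = 3
node_count(2) = 7
node_count(3) = 15
node_count(4) = 31
node_count(6) = 2^7 - 1 = 127


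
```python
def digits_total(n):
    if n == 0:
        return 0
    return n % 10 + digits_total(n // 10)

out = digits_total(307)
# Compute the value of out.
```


digits_total(307)
= 7 + digits_total(30)
= 7 + 0 + digits_total(3)
= 7 + 0 + 3 + digits_total(0)
= 7 + 0 + 3 + 0
= 10


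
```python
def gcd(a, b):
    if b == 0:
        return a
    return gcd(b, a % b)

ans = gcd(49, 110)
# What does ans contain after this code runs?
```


gcd(49, 110)
= gcd(110, 49 % 110) = gcd(110, 49)
= gcd(49, 110 % 49) = gcd(49, 12)
= gcd(12, 49 % 12) = gcd(12, 1)
= gcd(1, 12 % 1) = gcd(1, 0)
b == 0, return a = 1


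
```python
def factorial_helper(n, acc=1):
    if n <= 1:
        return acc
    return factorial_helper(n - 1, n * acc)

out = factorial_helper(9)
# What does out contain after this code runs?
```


factorial_helper(9, 1)
= factorial_helper(8, 9 * 1) = factorial_helper(8, 9)
= factorial_helper(7, 8 * 9) = factorial_helper(7, 72)
= factorial_helper(6, 7 * 72) = factorial_helper(6, 504)
= factorial_helper(5, 6 * 504) = factorial_helper(5, 3024)
= factorial_helper(4, 5 * 3024) = factorial_helper(4, 15120)
= factorial_helper(3, 4 * 15120) = factorial_helper(3, 60480)
= factorial_helper(2, 3 * 60480) = factorial_helper(2, 181440)
= factorial_helper(1, 2 * 181440) = factorial_helper(1, 362880)
n <= 1, return acc = 362880


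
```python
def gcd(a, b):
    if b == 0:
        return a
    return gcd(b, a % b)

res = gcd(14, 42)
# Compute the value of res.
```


gcd(14, 42)
= gcd(42, 14 % 42) = gcd(42, 14)
= gcd(14, 42 % 14) = gcd(14, 0)
b == 0, return a = 14


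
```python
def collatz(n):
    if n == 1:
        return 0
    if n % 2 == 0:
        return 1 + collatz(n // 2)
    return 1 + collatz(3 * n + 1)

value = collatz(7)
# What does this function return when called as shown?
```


collatz(7)
7 is odd -> 3*7+1 = 22 -> collatz(22)
22 is even -> collatz(11)
11 is odd -> 3*11+1 = 34 -> collatz(34)
34 is even -> collatz(17)
17 is odd -> 3*17+1 = 52 -> collatz(52)
52 is even -> collatz(26)
26 is even -> collatz(13)
13 is odd -> 3*13+1 = 40 -> collatz(40)
40 is even -> collatz(20)
20 is even -> collatz(10)
10 is even -> collatz(5)
5 is odd -> 3*5+1 = 16 -> collatz(16)
16 is even -> collatz(8)
8 is even -> collatz(4)
4 is even -> collatz(2)
2 is even -> collatz(1)
Reached 1 after 16 steps
= 16


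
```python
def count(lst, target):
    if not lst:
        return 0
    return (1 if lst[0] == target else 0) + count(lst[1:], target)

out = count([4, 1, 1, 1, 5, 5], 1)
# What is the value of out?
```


count([4, 1, 1, 1, 5, 5], 1)
lst[0]=4 != 1: 0 + count([1, 1, 1, 5, 5], 1)
lst[0]=1 == 1: 1 + count([1, 1, 5, 5], 1)
lst[0]=1 == 1: 1 + count([1, 5, 5], 1)
lst[0]=1 == 1: 1 + count([5, 5], 1)
lst[0]=5 != 1: 0 + count([5], 1)
lst[0]=5 != 1: 0 + count([], 1)
= 3
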